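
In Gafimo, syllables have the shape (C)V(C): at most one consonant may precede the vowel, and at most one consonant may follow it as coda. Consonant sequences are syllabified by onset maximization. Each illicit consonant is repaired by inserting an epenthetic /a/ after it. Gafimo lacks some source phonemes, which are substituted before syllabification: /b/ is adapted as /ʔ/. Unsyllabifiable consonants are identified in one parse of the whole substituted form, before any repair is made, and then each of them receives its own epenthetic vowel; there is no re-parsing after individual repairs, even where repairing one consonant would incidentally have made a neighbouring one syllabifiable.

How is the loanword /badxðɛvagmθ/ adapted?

Substitution: /b/ → /ʔ/, giving /ʔadxðɛvagmθ/.
The consonants /x/, /m/, /θ/ cannot be parsed into a legal (C)V(C) syllable (at most one coda consonant is licensed; onsets are limited to one consonant).
Each unlicensed consonant becomes the onset of a new syllable: /x/ → /xa/, /m/ → /ma/, /θ/ → /θa/.

ʔadxaðɛvagmaθa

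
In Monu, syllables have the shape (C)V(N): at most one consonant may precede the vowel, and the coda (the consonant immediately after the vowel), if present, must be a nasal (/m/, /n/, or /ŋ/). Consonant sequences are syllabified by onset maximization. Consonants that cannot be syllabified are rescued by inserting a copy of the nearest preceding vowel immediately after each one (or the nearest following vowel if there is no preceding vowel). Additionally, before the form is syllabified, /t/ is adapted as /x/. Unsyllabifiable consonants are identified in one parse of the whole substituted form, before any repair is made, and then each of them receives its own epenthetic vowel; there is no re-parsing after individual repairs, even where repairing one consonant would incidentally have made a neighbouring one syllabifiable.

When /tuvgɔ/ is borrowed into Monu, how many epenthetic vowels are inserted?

After substitution the input is /xuvgɔ/.
The unsyllabifiable consonants are /v/; each receives one epenthetic vowel.

1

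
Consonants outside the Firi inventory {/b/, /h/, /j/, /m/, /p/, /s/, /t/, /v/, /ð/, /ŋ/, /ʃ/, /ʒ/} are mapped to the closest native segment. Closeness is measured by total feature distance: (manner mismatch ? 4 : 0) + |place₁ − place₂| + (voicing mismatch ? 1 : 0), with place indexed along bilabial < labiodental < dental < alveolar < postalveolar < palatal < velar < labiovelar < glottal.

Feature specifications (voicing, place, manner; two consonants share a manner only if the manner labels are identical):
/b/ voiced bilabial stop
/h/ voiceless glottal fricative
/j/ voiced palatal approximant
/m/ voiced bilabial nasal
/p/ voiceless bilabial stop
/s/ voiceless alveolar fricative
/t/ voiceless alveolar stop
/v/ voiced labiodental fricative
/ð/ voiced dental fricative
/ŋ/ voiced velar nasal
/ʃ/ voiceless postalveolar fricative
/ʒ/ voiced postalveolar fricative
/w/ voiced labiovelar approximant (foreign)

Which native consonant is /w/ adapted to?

j

/j/ is closest: same manner (approximant), place distance 2 (labiovelar→palatal), same voicing; total 2. Next closest is /ŋ/ at distance 5.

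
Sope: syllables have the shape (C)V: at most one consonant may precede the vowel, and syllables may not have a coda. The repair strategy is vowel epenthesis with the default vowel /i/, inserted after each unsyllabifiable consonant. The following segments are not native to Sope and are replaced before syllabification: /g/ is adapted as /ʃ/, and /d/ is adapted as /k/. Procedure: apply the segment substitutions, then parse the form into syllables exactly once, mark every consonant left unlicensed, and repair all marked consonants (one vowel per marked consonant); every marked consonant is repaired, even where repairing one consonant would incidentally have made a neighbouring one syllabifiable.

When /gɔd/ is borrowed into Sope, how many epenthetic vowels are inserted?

1

After substitution the input is /ʃɔk/.
The unsyllabifiable consonants are /k/; each receives one epenthetic vowel.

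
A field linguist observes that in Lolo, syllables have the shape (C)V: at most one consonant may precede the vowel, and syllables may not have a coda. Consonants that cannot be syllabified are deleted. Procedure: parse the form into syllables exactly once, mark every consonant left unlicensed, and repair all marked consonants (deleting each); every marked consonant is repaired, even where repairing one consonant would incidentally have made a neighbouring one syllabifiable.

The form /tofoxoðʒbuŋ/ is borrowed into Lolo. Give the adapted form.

Under (C)V, the unsyllabifiable consonants are /ð/, /ʒ/, /ŋ/ (no codas are permitted; onsets are limited to one consonant).
Deletion applies to /ð/, /ʒ/, /ŋ/.

tofoxobu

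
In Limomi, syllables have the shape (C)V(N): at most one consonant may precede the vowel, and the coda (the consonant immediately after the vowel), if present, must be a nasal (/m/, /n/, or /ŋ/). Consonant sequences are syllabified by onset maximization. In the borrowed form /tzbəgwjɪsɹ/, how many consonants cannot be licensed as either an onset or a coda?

Under (C)V(N), the unsyllabifiable consonants are /t/, /z/, /g/, /w/, /s/, /ɹ/ (only a nasal (/m/, /n/, or /ŋ/) is licensed in coda position; onsets are limited to one consonant).

6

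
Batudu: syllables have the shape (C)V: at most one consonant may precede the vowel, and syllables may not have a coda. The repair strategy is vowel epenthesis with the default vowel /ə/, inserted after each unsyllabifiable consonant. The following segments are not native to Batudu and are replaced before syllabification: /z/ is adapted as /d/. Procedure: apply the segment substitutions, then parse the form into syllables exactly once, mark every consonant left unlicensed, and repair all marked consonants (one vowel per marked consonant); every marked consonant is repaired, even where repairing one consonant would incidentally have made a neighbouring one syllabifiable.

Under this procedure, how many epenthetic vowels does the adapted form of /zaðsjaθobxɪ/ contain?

3

After substitution the input is /daðsjaθobxɪ/.
The unsyllabifiable consonants are /ð/, /s/, /b/; each receives one epenthetic vowel.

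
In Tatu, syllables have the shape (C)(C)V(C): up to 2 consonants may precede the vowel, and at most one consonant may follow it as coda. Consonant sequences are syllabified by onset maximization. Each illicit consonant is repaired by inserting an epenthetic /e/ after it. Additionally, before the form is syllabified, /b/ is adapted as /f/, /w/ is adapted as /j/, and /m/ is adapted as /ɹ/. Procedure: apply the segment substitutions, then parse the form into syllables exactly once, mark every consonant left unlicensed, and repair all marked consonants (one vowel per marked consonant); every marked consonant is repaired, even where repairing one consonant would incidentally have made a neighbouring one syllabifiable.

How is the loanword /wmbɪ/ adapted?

Substitution: /w/ → /j/, /m/ → /ɹ/, /b/ → /f/, giving /jɹfɪ/.
The consonants /j/ cannot be parsed into a legal (C)(C)V(C) syllable (at most one coda consonant is licensed; onsets may contain at most 2 consonants).
Each unlicensed consonant becomes the onset of a new syllable: /j/ → /je/.

jeɹfɪ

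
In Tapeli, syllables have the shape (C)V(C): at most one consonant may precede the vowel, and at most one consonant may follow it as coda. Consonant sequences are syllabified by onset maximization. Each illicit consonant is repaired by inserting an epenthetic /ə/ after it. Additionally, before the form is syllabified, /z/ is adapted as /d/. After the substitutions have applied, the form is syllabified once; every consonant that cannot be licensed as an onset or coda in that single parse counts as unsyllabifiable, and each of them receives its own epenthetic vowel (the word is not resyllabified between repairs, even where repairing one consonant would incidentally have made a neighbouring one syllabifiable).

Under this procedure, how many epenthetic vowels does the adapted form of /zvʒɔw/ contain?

2

After substitution the input is /dvʒɔw/.
The unsyllabifiable consonants are /d/, /v/; each receives one epenthetic vowel.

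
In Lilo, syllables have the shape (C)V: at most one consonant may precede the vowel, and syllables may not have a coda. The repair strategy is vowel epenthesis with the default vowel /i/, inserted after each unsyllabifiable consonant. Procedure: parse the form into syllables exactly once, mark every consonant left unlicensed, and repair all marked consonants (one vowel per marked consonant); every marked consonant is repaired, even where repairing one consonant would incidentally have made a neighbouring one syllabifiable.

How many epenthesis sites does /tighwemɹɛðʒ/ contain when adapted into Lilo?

The unsyllabifiable consonants are /g/, /h/, /m/, /ð/, /ʒ/; each receives one epenthetic vowel.

5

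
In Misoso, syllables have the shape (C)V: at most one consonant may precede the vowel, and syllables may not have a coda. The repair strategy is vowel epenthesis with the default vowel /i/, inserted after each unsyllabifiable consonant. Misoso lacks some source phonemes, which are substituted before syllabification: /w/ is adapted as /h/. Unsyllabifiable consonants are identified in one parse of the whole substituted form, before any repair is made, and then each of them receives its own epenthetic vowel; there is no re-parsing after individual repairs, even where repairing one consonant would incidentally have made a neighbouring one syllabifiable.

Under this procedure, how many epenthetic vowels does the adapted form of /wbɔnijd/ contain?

After substitution the input is /hbɔnijd/.
The unsyllabifiable consonants are /h/, /j/, /d/; each receives one epenthetic vowel.

3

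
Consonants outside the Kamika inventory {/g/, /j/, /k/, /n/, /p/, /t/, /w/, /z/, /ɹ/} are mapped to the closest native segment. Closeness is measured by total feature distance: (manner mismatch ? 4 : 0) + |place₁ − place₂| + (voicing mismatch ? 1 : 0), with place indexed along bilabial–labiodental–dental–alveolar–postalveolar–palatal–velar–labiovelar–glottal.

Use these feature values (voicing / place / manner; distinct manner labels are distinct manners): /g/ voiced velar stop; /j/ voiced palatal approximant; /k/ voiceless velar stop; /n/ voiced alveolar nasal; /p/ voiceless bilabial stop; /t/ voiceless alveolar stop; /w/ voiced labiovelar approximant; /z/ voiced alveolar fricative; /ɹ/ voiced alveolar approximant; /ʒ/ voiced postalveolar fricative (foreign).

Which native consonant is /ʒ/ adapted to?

z

/z/ is closest: same manner (fricative), place distance 1 (postalveolar→alveolar), same voicing; total 1. Next closest is /j/ at distance 5.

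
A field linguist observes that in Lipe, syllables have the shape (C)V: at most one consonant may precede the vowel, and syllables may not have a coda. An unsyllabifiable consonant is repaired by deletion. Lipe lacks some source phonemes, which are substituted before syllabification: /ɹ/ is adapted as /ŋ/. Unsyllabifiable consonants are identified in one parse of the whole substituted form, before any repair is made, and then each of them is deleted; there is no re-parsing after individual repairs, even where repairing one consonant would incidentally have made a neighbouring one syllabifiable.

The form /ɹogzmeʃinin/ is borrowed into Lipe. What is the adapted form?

Substitution: /ɹ/ → /ŋ/, giving /ŋogzmeʃinin/.
The consonants /g/, /z/, /n/ cannot be parsed into a legal (C)V syllable (no codas are permitted; onsets are limited to one consonant).
Deleting the stranded consonants removes /g/, /z/, /n/.

ŋomeʃini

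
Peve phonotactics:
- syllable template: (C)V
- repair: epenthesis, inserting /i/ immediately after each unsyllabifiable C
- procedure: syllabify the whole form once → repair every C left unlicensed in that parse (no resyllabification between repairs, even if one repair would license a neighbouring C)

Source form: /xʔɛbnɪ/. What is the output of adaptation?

xiʔɛbinɪ

Syllabifying with onset maximization leaves /x/, /b/ stranded (no codas are permitted; onsets are limited to one consonant).
Each unlicensed consonant becomes the onset of a new syllable: /x/ → /xi/, /b/ → /bi/.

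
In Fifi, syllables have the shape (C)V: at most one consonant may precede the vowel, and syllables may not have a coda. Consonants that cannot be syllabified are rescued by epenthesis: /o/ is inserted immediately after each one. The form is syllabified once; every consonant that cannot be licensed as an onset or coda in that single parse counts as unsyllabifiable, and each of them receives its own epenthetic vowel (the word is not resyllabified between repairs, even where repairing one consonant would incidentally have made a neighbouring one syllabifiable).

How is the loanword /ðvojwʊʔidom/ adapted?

ðovojowʊʔidomo

Under (C)V, the unsyllabifiable consonants are /ð/, /j/, /m/ (no codas are permitted; onsets are limited to one consonant).
Epenthesis after each stranded consonant: /ð/ → /ðo/, /j/ → /jo/, /m/ → /mo/.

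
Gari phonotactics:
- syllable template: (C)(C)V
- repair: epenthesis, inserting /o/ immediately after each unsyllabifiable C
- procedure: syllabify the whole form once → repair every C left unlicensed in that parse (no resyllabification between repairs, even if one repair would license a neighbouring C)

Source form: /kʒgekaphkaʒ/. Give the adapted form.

Under (C)(C)V, the unsyllabifiable consonants are /k/, /p/, /ʒ/ (no codas are permitted; onsets may contain at most 2 consonants).
Each unlicensed consonant becomes the onset of a new syllable: /k/ → /ko/, /p/ → /po/, /ʒ/ → /ʒo/.

koʒgekapohkaʒo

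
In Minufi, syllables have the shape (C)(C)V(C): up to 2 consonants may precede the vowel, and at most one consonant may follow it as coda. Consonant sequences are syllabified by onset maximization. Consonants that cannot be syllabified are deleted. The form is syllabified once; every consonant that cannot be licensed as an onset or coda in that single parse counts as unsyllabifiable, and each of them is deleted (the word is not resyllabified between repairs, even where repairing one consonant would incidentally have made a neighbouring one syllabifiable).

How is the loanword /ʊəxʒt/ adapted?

ʊəx

The consonants /ʒ/, /t/ cannot be parsed into a legal (C)(C)V(C) syllable (at most one coda consonant is licensed; onsets may contain at most 2 consonants).
Each unlicensed consonant is deleted: /ʒ/, /t/.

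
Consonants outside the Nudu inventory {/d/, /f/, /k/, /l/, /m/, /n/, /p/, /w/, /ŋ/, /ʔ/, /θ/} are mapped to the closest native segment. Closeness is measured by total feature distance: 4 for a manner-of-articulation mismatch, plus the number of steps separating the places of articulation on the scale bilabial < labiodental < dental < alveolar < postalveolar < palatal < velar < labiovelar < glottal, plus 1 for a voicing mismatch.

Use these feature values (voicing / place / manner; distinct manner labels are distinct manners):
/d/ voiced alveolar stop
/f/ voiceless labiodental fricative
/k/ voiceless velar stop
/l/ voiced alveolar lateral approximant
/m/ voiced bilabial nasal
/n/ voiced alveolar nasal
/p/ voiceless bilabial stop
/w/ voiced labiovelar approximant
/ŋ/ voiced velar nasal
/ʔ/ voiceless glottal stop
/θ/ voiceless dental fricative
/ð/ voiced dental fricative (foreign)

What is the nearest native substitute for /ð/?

/θ/ is closest: same manner (fricative), place distance 0 (dental→dental), voicing differs (+1); total 1. Next closest is /f/ at distance 2.

θ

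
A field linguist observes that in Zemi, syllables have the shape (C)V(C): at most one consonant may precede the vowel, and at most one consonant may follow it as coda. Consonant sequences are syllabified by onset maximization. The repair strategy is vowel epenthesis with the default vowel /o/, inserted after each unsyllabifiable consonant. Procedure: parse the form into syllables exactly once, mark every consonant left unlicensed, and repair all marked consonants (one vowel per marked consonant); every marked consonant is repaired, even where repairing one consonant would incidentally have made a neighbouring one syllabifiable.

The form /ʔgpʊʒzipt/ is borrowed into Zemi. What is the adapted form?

The consonants /ʔ/, /g/, /t/ cannot be parsed into a legal (C)V(C) syllable (at most one coda consonant is licensed; onsets are limited to one consonant).
Epenthesis after each stranded consonant: /ʔ/ → /ʔo/, /g/ → /go/, /t/ → /to/.

ʔogopʊʒzipto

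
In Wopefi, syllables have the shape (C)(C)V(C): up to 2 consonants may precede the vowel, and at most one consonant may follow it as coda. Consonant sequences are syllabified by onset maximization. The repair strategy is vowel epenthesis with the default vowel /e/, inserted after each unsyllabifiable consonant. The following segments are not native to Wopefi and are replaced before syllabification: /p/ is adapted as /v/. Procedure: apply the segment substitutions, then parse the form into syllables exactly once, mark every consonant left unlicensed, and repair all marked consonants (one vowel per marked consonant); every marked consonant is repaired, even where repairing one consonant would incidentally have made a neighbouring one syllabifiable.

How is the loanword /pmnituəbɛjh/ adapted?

Substitution: /p/ → /v/, giving /vmnituəbɛjh/.
Under (C)(C)V(C), the unsyllabifiable consonants are /v/, /h/ (at most one coda consonant is licensed; onsets may contain at most 2 consonants).
Inserting the epenthetic vowel yields /v/ → /ve/, /h/ → /he/.

vemnituəbɛjhe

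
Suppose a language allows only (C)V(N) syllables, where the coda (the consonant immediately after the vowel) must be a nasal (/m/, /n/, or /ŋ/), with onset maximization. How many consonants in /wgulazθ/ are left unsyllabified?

3

Syllabifying with onset maximization leaves /w/, /z/, /θ/ stranded (only a nasal (/m/, /n/, or /ŋ/) is licensed in coda position; onsets are limited to one consonant).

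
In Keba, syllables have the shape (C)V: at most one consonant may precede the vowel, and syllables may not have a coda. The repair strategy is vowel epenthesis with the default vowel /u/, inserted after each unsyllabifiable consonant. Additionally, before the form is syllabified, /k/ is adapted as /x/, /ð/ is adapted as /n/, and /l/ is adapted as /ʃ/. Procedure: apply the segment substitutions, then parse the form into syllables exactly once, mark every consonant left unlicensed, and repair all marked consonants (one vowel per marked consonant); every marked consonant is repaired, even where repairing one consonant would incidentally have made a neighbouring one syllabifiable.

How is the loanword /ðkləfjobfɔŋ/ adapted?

Substitution: /ð/ → /n/, /k/ → /x/, /l/ → /ʃ/, giving /nxʃəfjobfɔŋ/.
Under (C)V, the unsyllabifiable consonants are /n/, /x/, /f/, /b/, /ŋ/ (no codas are permitted; onsets are limited to one consonant).
Inserting the epenthetic vowel yields /n/ → /nu/, /x/ → /xu/, /f/ → /fu/, /b/ → /bu/, /ŋ/ → /ŋu/.

nuxuʃəfujobufɔŋu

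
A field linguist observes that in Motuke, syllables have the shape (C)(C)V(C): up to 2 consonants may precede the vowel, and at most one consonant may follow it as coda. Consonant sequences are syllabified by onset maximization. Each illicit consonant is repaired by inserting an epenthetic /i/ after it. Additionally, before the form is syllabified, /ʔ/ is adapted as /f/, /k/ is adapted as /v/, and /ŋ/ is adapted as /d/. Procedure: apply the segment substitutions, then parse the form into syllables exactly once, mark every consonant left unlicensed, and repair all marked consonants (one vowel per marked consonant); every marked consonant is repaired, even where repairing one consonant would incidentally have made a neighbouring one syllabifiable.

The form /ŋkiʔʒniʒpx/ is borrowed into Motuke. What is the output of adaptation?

dvifʒniʒpixi

Substitution: /ŋ/ → /d/, /k/ → /v/, /ʔ/ → /f/, giving /dvifʒniʒpx/.
The consonants /p/, /x/ cannot be parsed into a legal (C)(C)V(C) syllable (at most one coda consonant is licensed; onsets may contain at most 2 consonants).
Inserting the epenthetic vowel yields /p/ → /pi/, /x/ → /xi/.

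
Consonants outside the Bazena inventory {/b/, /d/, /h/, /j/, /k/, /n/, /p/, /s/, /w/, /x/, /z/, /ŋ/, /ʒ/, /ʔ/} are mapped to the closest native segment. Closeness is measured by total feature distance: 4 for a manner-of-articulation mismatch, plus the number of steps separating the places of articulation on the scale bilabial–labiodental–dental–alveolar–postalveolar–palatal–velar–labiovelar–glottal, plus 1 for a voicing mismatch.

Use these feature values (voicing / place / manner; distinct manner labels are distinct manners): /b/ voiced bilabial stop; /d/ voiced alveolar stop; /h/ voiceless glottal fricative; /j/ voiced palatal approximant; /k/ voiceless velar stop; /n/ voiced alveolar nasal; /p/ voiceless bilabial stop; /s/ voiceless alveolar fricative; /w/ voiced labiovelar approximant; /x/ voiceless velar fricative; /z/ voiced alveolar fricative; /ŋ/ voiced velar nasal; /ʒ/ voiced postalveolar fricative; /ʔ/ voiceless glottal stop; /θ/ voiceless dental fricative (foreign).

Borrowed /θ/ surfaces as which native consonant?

s

/s/ is closest: same manner (fricative), place distance 1 (dental→alveolar), same voicing; total 1. Next closest is /z/ at distance 2.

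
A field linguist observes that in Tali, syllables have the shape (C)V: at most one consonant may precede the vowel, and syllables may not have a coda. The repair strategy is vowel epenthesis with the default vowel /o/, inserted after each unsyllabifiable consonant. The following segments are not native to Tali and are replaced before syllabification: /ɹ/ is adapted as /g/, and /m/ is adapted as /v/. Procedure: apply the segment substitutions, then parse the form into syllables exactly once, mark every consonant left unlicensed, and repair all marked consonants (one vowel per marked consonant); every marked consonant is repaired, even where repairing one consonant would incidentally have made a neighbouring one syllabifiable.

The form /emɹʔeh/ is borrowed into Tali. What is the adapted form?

evogoʔeho

Substitution: /m/ → /v/, /ɹ/ → /g/, giving /evgʔeh/.
Under (C)V, the unsyllabifiable consonants are /v/, /g/, /h/ (no codas are permitted; onsets are limited to one consonant).
Inserting the epenthetic vowel yields /v/ → /vo/, /g/ → /go/, /h/ → /ho/.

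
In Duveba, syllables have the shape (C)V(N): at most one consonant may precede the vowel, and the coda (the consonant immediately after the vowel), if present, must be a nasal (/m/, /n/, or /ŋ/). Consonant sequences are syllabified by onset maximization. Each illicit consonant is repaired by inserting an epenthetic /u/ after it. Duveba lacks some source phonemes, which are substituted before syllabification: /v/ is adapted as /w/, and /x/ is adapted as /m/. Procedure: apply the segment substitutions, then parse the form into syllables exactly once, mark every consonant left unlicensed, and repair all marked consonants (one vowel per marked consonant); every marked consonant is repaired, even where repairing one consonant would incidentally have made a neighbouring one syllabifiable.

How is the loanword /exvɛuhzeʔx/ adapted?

Substitution: /x/ → /m/, /v/ → /w/, giving /emwɛuhzeʔm/.
Syllabifying with onset maximization leaves /h/, /ʔ/, /m/ stranded (only a nasal (/m/, /n/, or /ŋ/) is licensed in coda position; onsets are limited to one consonant).
Each unlicensed consonant becomes the onset of a new syllable: /h/ → /hu/, /ʔ/ → /ʔu/, /m/ → /mu/.

emwɛuhuzeʔumu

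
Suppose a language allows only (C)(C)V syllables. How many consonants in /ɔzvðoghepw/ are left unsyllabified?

3

The consonants /z/, /p/, /w/ cannot be parsed into a legal (C)(C)V syllable (no codas are permitted; onsets may contain at most 2 consonants).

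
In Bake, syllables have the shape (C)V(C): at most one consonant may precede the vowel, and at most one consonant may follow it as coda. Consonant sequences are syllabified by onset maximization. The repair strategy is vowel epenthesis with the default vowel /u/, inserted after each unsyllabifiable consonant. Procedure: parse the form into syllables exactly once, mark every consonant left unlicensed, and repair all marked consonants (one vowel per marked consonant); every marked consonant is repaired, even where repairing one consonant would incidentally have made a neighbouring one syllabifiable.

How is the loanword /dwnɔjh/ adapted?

duwunɔjhu

Syllabifying with onset maximization leaves /d/, /w/, /h/ stranded (at most one coda consonant is licensed; onsets are limited to one consonant).
Inserting the epenthetic vowel yields /d/ → /du/, /w/ → /wu/, /h/ → /hu/.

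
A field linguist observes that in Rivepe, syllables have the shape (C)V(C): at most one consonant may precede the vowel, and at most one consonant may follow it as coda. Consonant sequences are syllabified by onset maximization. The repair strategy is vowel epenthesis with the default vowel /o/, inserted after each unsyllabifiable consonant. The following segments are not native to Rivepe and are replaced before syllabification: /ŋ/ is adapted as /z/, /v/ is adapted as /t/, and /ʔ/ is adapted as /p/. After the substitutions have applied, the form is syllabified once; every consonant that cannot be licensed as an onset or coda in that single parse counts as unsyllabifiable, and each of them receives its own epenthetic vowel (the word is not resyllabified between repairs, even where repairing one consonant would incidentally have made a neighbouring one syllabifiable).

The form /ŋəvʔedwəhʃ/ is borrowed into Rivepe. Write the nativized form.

zətpedwəhʃo

Substitution: /ŋ/ → /z/, /v/ → /t/, /ʔ/ → /p/, giving /zətpedwəhʃ/.
The consonants /ʃ/ cannot be parsed into a legal (C)V(C) syllable (at most one coda consonant is licensed; onsets are limited to one consonant).
Each unlicensed consonant becomes the onset of a new syllable: /ʃ/ → /ʃo/.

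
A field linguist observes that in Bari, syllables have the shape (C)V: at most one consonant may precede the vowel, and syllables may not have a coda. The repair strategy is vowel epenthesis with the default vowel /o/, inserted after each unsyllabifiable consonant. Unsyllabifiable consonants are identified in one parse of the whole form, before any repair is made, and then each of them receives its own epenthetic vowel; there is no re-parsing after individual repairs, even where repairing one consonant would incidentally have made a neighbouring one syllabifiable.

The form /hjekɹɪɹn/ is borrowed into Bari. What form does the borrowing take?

The consonants /h/, /k/, /ɹ/, /n/ cannot be parsed into a legal (C)V syllable (no codas are permitted; onsets are limited to one consonant).
Each unlicensed consonant becomes the onset of a new syllable: /h/ → /ho/, /k/ → /ko/, /ɹ/ → /ɹo/, /n/ → /no/.

hojekoɹɪɹono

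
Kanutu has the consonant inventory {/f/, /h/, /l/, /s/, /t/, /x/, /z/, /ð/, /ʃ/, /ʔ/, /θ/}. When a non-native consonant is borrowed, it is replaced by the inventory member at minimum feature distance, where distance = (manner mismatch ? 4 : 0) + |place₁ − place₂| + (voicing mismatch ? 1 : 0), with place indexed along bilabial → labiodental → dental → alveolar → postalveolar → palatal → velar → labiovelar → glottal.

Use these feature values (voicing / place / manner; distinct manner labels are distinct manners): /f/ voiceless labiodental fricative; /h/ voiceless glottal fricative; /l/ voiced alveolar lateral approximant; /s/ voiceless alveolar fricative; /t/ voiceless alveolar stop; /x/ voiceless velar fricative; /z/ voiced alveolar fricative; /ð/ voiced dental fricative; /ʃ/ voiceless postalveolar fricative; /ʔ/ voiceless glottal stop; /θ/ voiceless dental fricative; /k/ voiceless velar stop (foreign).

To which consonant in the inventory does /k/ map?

ʔ

/ʔ/ is closest: same manner (stop), place distance 2 (velar→glottal), same voicing; total 2. Next closest is /t/ at distance 3.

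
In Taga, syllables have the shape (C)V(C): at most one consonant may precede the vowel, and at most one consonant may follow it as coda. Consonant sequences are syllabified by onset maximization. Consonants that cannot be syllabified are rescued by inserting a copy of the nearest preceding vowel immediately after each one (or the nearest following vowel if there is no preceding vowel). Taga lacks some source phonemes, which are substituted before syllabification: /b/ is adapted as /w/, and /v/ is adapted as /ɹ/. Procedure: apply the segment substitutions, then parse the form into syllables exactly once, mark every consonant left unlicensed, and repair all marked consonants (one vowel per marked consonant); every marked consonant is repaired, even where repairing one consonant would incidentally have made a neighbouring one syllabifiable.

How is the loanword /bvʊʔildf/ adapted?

Substitution: /b/ → /w/, /v/ → /ɹ/, giving /wɹʊʔildf/.
The consonants /w/, /d/, /f/ cannot be parsed into a legal (C)V(C) syllable (at most one coda consonant is licensed; onsets are limited to one consonant).
Each unlicensed consonant becomes the onset of a new syllable: /w/ → /wʊ/, /d/ → /di/, /f/ → /fi/.

wʊɹʊʔildifi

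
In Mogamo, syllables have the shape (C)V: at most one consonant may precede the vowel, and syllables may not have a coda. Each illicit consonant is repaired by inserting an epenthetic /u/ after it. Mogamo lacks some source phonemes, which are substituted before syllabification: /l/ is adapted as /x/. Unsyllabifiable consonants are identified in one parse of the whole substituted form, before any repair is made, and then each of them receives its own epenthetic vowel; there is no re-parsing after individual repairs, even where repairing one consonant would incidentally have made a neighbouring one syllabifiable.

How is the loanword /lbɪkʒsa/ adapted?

xubɪkuʒusa

Substitution: /l/ → /x/, giving /xbɪkʒsa/.
The consonants /x/, /k/, /ʒ/ cannot be parsed into a legal (C)V syllable (no codas are permitted; onsets are limited to one consonant).
Inserting the epenthetic vowel yields /x/ → /xu/, /k/ → /ku/, /ʒ/ → /ʒu/.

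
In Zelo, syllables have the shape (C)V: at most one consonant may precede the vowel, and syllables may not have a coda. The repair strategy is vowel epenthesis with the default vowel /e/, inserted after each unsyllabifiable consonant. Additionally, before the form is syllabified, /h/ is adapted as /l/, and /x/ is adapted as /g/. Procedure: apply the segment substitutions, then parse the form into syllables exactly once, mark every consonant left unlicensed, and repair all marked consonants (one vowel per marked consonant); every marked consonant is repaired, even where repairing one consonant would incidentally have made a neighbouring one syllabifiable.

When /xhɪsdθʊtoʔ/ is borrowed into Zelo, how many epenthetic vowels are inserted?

4

After substitution the input is /glɪsdθʊtoʔ/.
The unsyllabifiable consonants are /g/, /s/, /d/, /ʔ/; each receives one epenthetic vowel.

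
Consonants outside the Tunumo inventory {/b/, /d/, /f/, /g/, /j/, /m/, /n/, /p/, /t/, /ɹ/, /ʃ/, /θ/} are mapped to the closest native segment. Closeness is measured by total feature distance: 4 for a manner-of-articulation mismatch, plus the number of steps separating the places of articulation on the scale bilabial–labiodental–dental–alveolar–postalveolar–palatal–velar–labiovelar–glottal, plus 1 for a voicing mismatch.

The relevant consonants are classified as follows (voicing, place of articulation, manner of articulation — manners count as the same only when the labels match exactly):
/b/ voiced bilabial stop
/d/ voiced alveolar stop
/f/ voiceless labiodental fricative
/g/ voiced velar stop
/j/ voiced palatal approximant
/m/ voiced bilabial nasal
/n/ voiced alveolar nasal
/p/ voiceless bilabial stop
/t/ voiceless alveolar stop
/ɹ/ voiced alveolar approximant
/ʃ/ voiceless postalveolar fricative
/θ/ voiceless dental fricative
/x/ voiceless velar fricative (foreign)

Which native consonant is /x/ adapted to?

/ʃ/ is closest: same manner (fricative), place distance 2 (velar→postalveolar), same voicing; total 2. Next closest is /θ/ at distance 4.

ʃ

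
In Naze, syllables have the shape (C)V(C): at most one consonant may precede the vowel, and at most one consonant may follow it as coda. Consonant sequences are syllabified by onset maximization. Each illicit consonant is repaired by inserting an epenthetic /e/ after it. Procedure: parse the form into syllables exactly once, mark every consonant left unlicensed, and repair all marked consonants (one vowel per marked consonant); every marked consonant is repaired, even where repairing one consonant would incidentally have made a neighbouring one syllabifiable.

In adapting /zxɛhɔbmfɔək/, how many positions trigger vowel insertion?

2

The unsyllabifiable consonants are /z/, /m/; each receives one epenthetic vowel.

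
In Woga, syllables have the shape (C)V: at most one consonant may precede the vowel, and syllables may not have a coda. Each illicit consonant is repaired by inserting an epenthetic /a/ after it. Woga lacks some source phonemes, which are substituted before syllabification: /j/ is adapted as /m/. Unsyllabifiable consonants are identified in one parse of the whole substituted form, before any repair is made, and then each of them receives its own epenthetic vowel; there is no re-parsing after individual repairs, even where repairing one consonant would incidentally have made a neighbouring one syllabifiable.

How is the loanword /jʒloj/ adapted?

maʒaloma

Substitution: /j/ → /m/, giving /mʒlom/.
Syllabifying with onset maximization leaves /m/, /ʒ/, /m/ stranded (no codas are permitted; onsets are limited to one consonant).
Each unlicensed consonant becomes the onset of a new syllable: /m/ → /ma/, /ʒ/ → /ʒa/, /m/ → /ma/.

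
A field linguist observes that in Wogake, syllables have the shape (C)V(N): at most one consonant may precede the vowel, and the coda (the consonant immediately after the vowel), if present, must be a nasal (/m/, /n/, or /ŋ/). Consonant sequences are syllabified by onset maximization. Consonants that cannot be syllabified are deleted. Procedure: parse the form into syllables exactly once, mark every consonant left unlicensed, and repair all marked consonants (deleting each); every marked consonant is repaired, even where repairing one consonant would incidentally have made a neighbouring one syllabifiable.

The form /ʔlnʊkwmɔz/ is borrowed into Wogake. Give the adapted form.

Syllabifying with onset maximization leaves /ʔ/, /l/, /k/, /w/, /z/ stranded (only a nasal (/m/, /n/, or /ŋ/) is licensed in coda position; onsets are limited to one consonant).
Each unlicensed consonant is deleted: /ʔ/, /l/, /k/, /w/, /z/.

nʊmɔ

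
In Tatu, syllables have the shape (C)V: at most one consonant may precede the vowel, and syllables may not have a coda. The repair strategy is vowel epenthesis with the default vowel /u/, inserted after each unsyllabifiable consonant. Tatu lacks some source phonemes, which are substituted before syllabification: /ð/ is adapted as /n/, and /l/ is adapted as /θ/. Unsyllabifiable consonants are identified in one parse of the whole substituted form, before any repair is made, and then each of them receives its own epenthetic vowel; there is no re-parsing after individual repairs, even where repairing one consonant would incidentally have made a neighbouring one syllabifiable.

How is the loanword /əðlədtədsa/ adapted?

Substitution: /ð/ → /n/, /l/ → /θ/, giving /ənθədtədsa/.
Under (C)V, the unsyllabifiable consonants are /n/, /d/, /d/ (no codas are permitted; onsets are limited to one consonant).
Each unlicensed consonant becomes the onset of a new syllable: /n/ → /nu/, /d/ → /du/, /d/ → /du/.

ənuθədutədusa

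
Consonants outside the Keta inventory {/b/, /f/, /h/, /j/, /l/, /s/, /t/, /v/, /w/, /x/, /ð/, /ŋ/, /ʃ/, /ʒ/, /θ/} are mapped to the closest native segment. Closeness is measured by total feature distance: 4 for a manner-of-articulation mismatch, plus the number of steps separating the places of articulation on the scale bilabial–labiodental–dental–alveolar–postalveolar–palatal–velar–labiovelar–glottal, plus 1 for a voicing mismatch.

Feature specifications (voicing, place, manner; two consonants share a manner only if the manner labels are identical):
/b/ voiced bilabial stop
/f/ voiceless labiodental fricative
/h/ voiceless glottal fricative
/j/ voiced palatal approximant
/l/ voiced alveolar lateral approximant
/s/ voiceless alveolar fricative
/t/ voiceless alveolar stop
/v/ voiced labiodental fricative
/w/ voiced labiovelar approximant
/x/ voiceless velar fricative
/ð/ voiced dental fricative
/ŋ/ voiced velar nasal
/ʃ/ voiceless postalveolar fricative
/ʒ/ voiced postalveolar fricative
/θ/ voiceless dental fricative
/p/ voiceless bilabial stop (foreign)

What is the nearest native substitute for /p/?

b

/b/ is closest: same manner (stop), place distance 0 (bilabial→bilabial), voicing differs (+1); total 1. Next closest is /t/ at distance 3.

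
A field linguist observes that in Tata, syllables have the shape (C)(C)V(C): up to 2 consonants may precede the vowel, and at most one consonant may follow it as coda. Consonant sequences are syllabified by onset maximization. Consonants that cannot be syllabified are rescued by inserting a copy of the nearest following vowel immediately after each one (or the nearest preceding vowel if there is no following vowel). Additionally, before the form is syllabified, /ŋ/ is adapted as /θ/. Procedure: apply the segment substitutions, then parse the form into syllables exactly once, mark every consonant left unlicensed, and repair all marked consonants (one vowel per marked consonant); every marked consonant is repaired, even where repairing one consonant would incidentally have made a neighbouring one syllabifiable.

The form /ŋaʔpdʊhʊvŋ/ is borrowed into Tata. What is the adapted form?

θaʔpdʊhʊvθʊ

Substitution: /ŋ/ → /θ/, giving /θaʔpdʊhʊvθ/.
Syllabifying with onset maximization leaves /θ/ stranded (at most one coda consonant is licensed; onsets may contain at most 2 consonants).
Epenthesis after each stranded consonant: /θ/ → /θʊ/.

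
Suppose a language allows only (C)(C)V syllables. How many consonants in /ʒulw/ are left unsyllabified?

2

The consonants /l/, /w/ cannot be parsed into a legal (C)(C)V syllable (no codas are permitted; onsets may contain at most 2 consonants).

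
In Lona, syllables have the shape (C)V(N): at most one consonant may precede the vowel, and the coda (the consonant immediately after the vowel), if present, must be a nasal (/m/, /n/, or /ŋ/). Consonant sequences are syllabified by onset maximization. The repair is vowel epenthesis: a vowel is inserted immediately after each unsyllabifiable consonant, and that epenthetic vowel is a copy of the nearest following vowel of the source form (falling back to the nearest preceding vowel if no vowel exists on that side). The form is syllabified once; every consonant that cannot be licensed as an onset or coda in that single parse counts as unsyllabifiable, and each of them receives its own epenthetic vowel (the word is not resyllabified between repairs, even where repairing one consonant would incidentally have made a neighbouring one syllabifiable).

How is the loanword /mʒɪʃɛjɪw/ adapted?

mɪʒɪʃɛjɪwɪ

The consonants /m/, /w/ cannot be parsed into a legal (C)V(N) syllable (only a nasal (/m/, /n/, or /ŋ/) is licensed in coda position; onsets are limited to one consonant).
Each unlicensed consonant becomes the onset of a new syllable: /m/ → /mɪ/, /w/ → /wɪ/.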